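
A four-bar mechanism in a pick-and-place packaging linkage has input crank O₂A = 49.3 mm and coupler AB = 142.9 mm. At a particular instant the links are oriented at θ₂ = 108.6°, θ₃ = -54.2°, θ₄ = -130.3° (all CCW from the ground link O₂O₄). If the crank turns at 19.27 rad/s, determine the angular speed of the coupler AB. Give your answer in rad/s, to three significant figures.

ω₂ = 19.27 rad/s
Differentiating the loop-closure r₂e^{iθ₂}+r₃e^{iθ₃}=r₁+r₄e^{iθ₄} gives r₂ω₂e^{iθ₂}+r₃ω₃e^{iθ₃}=r₄ω₄e^{iθ₄}.
Eliminating the other unknown: ω₃ = r₂ω₂ sin(θ₄−θ₂) / [r₃ sin(θ₃−θ₄)].
Numerator sine = +0.85627; denominator sine = +0.97072.
Result = 0.0493·19.27·(+0.85627) / (0.1429·(+0.97072)) = +5.8643 rad/s; magnitude 5.8643 rad/s.

5.86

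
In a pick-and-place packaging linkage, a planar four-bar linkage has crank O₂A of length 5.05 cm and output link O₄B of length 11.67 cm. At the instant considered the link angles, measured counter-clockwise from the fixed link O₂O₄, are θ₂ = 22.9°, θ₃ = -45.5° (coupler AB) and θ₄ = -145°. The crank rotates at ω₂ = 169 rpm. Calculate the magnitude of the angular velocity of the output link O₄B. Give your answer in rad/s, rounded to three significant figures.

ω₂ = 17.7 rad/s (from 169 rpm).
Differentiating the loop-closure r₂e^{iθ₂}+r₃e^{iθ₃}=r₁+r₄e^{iθ₄} gives r₂ω₂e^{iθ₂}+r₃ω₃e^{iθ₃}=r₄ω₄e^{iθ₄}.
Eliminating the other unknown: ω₄ = r₂ω₂ sin(θ₂−θ₃) / [r₄ sin(θ₄−θ₃)].
Numerator sine = +0.92978; denominator sine = -0.98629.
Result = 0.0505·17.7·(+0.92978) / (0.1167·(-0.98629)) = -7.2196 rad/s; magnitude 7.2196 rad/s.

7.22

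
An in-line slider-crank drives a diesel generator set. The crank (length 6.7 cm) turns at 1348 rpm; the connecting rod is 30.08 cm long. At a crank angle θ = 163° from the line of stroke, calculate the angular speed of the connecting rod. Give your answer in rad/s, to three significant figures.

30.1

ω = 141.2 rad/s (converted from 1348 rpm).
The rod makes angle φ with the slider axis where L sinφ = r sinθ; differentiating, L cosφ·φ̇ = r ω cosθ.
L cosφ = √(L² − r² sin²θ) = 0.30016 m.
|ω_rod| = r ω |cosθ| / √(L² − r² sin²θ) = 0.067·141.2·0.95630/0.30016 = 30.132 rad/s.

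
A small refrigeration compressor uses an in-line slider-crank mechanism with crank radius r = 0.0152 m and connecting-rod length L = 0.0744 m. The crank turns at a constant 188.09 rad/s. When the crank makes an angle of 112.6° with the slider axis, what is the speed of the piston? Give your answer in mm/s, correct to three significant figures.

ω = 188.1 rad/s
For an in-line slider-crank, x = r cosθ + √(L² − r² sin²θ), so v = −rω sinθ·[1 + r cosθ/√(L² − r² sin²θ)].
With r = 0.0152 m, L = 0.0744 m, θ = 112.6°: √(L² − r² sin²θ) = 0.073065 m.
v = −0.0152·188.1·0.92321·[1 + 0.0152·-0.38430/0.073065] = -2.4284 m/s.
|v| = 2.4284 m/s = 2428.4 mm/s.

2430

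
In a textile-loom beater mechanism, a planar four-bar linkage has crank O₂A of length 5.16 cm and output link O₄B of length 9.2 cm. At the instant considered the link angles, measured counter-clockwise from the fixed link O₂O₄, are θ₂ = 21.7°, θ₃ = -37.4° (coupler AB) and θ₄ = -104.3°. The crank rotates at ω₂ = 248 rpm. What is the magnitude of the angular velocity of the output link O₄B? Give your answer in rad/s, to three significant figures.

13.6

ω₂ = 25.97 rad/s (from 248 rpm).
Differentiating the loop-closure r₂e^{iθ₂}+r₃e^{iθ₃}=r₁+r₄e^{iθ₄} gives r₂ω₂e^{iθ₂}+r₃ω₃e^{iθ₃}=r₄ω₄e^{iθ₄}.
Eliminating the other unknown: ω₄ = r₂ω₂ sin(θ₂−θ₃) / [r₄ sin(θ₄−θ₃)].
Numerator sine = +0.85806; denominator sine = -0.91982.
Result = 0.0516·25.97·(+0.85806) / (0.092·(-0.91982)) = -13.588 rad/s; magnitude 13.588 rad/s.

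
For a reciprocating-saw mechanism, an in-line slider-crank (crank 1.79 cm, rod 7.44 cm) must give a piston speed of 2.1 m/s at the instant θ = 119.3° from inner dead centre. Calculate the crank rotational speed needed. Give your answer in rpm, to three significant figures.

For an in-line slider-crank, |v_piston| = rω|sinθ|·[1 + r cosθ/√(L² − r² sin²θ)].
With r = 0.0179 m, L = 0.0744 m, θ = 119.3°: the bracketed kinematic factor |dx/dθ| = 0.01373 m.
ω = v/|dx/dθ| = 2.1/0.01373 = 152.95 rad/s.
N = 60ω/(2π) = 1460.5 rpm.

1460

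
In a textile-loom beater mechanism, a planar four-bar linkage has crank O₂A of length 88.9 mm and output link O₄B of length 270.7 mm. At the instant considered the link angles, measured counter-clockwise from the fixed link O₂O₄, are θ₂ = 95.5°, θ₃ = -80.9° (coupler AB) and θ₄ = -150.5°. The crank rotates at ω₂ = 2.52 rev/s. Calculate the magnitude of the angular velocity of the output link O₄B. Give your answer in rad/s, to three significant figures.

0.348

ω₂ = 15.83 rad/s (from 2.52 rev/s).
Differentiating the loop-closure r₂e^{iθ₂}+r₃e^{iθ₃}=r₁+r₄e^{iθ₄} gives r₂ω₂e^{iθ₂}+r₃ω₃e^{iθ₃}=r₄ω₄e^{iθ₄}.
Eliminating the other unknown: ω₄ = r₂ω₂ sin(θ₂−θ₃) / [r₄ sin(θ₄−θ₃)].
Numerator sine = +0.06279; denominator sine = -0.93728.
Result = 0.0889·15.83·(+0.06279) / (0.2707·(-0.93728)) = -0.34835 rad/s; magnitude 0.34835 rad/s.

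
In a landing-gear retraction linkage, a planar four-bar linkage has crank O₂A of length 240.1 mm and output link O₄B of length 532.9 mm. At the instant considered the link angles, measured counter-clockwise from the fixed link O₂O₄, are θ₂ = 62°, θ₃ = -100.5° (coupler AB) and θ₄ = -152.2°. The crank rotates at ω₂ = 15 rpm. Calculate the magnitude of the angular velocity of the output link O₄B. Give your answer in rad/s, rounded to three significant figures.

ω₂ = 1.571 rad/s (from 15 rpm).
Differentiating the loop-closure r₂e^{iθ₂}+r₃e^{iθ₃}=r₁+r₄e^{iθ₄} gives r₂ω₂e^{iθ₂}+r₃ω₃e^{iθ₃}=r₄ω₄e^{iθ₄}.
Eliminating the other unknown: ω₄ = r₂ω₂ sin(θ₂−θ₃) / [r₄ sin(θ₄−θ₃)].
Numerator sine = +0.30071; denominator sine = -0.78478.
Result = 0.2401·1.571·(+0.30071) / (0.5329·(-0.78478)) = -0.27118 rad/s; magnitude 0.27118 rad/s.

0.271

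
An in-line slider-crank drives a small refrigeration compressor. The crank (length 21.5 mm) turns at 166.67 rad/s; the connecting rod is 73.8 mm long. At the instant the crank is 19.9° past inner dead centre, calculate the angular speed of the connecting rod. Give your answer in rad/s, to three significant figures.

45.9

ω = 166.7 rad/s
The rod makes angle φ with the slider axis where L sinφ = r sinθ; differentiating, L cosφ·φ̇ = r ω cosθ.
L cosφ = √(L² − r² sin²θ) = 0.073436 m.
|ω_rod| = r ω |cosθ| / √(L² − r² sin²θ) = 0.0215·166.7·0.94029/0.073436 = 45.882 rad/s.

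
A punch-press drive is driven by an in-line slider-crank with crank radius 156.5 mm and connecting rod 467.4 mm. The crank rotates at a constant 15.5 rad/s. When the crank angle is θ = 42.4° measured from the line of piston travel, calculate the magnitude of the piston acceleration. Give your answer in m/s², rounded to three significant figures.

29.3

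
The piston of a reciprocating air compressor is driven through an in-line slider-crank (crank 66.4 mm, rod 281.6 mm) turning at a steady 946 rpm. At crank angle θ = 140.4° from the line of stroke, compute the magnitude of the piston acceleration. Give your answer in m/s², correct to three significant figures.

ω = 2π·946/60 = 99.06 rad/s
x(θ) = r cosθ + √(L² − r² sin²θ); with ω constant, a = ω²·d²x/dθ².
d²x/dθ² = −r cosθ − r²(cos2θ)/√u − r⁴ sin²2θ/(4u^{3/2}),  u = L² − r² sin²θ = 0.0775072 m².
Substituting r = 0.0664 m, L = 0.2816 m, θ = 140.4°: d²x/dθ² = +0.047977 m.
a = ω²·d²x/dθ² = (99.06)²·(+0.047977) = +470.84 m/s²;  |a| = 470.84 m/s².

471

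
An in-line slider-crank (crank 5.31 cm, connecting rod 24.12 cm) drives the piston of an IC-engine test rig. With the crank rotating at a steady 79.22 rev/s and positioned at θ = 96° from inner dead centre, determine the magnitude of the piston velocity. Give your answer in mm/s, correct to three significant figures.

ω = 2π·79.2 = 497.8 rad/s
For an in-line slider-crank, x = r cosθ + √(L² − r² sin²θ), so v = −rω sinθ·[1 + r cosθ/√(L² − r² sin²θ)].
With r = 0.0531 m, L = 0.2412 m, θ = 96°: √(L² − r² sin²θ) = 0.23535 m.
v = −0.0531·497.8·0.99452·[1 + 0.0531·-0.10453/0.23535] = -25.666 m/s.
|v| = 25.666 m/s = 25666 mm/s.

25700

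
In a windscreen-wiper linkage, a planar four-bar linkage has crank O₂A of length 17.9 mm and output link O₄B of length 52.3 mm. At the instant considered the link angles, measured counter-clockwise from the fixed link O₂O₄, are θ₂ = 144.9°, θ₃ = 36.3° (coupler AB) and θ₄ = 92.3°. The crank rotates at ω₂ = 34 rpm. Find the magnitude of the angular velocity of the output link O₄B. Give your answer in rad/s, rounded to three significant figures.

1.39

ω₂ = 3.56 rad/s (from 34 rpm).
Differentiating the loop-closure r₂e^{iθ₂}+r₃e^{iθ₃}=r₁+r₄e^{iθ₄} gives r₂ω₂e^{iθ₂}+r₃ω₃e^{iθ₃}=r₄ω₄e^{iθ₄}.
Eliminating the other unknown: ω₄ = r₂ω₂ sin(θ₂−θ₃) / [r₄ sin(θ₄−θ₃)].
Numerator sine = +0.94777; denominator sine = +0.82904.
Result = 0.0179·3.56·(+0.94777) / (0.0523·(+0.82904)) = +1.3931 rad/s; magnitude 1.3931 rad/s.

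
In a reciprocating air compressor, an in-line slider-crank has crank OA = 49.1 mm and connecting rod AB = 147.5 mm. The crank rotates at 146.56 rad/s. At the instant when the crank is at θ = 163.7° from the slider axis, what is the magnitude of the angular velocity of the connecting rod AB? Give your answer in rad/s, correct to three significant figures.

47.0

ω = 146.6 rad/s
The rod makes angle φ with the slider axis where L sinφ = r sinθ; differentiating, L cosφ·φ̇ = r ω cosθ.
L cosφ = √(L² − r² sin²θ) = 0.14685 m.
|ω_rod| = r ω |cosθ| / √(L² − r² sin²θ) = 0.0491·146.6·0.95981/0.14685 = 47.032 rad/s.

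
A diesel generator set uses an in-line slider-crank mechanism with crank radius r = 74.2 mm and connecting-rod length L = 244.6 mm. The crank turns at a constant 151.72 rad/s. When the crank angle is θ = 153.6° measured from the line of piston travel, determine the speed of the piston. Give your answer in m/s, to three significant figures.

3.63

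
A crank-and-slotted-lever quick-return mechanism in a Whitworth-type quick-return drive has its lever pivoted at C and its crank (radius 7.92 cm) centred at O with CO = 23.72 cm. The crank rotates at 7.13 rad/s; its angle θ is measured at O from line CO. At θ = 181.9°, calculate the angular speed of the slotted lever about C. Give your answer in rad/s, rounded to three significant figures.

3.57

ω = 7.13 rad/s
Crank pin A relative to C: A = (d + r cosθ, r sinθ); lever angle φ = atan2(r sinθ, d + r cosθ).
Differentiating tanφ: φ̇ = rω(d cosθ + r)/(d² + r² + 2dr cosθ).
d² + r² + 2dr cosθ = |CA|² = 0.0249847 m²;  d cosθ + r = -0.15787 m.
|ω_lever| = |0.0792·7.13·-0.15787| / 0.0249847 = 3.5681 rad/s.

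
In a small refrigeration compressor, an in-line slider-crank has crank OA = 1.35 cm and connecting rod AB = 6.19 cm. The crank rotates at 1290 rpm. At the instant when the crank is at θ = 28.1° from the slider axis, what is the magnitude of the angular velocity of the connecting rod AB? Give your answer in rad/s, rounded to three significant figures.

26.1

ω = 135.1 rad/s (converted from 1290 rpm).
The rod makes angle φ with the slider axis where L sinφ = r sinθ; differentiating, L cosφ·φ̇ = r ω cosθ.
L cosφ = √(L² − r² sin²θ) = 0.061573 m.
|ω_rod| = r ω |cosθ| / √(L² − r² sin²θ) = 0.0135·135.1·0.88213/0.061573 = 26.127 rad/s.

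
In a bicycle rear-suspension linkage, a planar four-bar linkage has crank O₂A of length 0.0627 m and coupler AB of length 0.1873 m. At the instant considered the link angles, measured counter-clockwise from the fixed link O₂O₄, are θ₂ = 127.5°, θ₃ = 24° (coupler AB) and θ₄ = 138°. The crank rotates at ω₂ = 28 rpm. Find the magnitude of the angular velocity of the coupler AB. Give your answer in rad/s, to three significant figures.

0.196

ω₂ = 2.932 rad/s (from 28 rpm).
Differentiating the loop-closure r₂e^{iθ₂}+r₃e^{iθ₃}=r₁+r₄e^{iθ₄} gives r₂ω₂e^{iθ₂}+r₃ω₃e^{iθ₃}=r₄ω₄e^{iθ₄}.
Eliminating the other unknown: ω₃ = r₂ω₂ sin(θ₄−θ₂) / [r₃ sin(θ₃−θ₄)].
Numerator sine = +0.18224; denominator sine = -0.91355.
Result = 0.0627·2.932·(+0.18224) / (0.1873·(-0.91355)) = -0.1958 rad/s; magnitude 0.1958 rad/s.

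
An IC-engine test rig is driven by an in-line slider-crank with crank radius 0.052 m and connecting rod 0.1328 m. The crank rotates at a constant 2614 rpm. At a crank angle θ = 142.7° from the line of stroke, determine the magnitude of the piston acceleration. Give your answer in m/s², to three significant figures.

ω = 2π·2614/60 = 273.7 rad/s
x(θ) = r cosθ + √(L² − r² sin²θ); with ω constant, a = ω²·d²x/dθ².
d²x/dθ² = −r cosθ − r²(cos2θ)/√u − r⁴ sin²2θ/(4u^{3/2}),  u = L² − r² sin²θ = 0.0166429 m².
Substituting r = 0.052 m, L = 0.1328 m, θ = 142.7°: d²x/dθ² = +0.035007 m.
a = ω²·d²x/dθ² = (273.7)²·(+0.035007) = +2623.2 m/s²;  |a| = 2623.2 m/s².

2620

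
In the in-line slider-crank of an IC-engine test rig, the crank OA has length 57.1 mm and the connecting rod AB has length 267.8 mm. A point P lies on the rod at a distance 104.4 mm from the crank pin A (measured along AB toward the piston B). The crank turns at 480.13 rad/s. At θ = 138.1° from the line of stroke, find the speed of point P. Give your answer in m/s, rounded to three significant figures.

ω = 480.1 rad/s.  Crank-pin speed |V_A| = rω = 27.415 m/s, perpendicular to OA.
Rod angle: sinφ = −(r/L) sinθ ⇒ φ = -8.186°; ω_rod = −rω cosθ/√(L²−r²sin²θ) = +76.982 rad/s.
V_P = V_A + ω_rod × AP, with AP = 0.1044 m along the rod.
Components: V_Px = −rω sinθ − a·ω_rod·sinφ = -17.165 m/s;  V_Py = rω cosθ + a·ω_rod·cosφ = -12.451 m/s.
|V_P| = √(V_Px² + V_Py²) = 21.205 m/s.

21.2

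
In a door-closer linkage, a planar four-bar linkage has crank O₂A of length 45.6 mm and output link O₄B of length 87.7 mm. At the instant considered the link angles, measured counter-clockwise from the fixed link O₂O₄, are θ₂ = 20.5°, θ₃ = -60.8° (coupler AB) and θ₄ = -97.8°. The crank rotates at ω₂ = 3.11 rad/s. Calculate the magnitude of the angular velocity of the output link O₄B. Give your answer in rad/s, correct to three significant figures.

ω₂ = 3.11 rad/s
Differentiating the loop-closure r₂e^{iθ₂}+r₃e^{iθ₃}=r₁+r₄e^{iθ₄} gives r₂ω₂e^{iθ₂}+r₃ω₃e^{iθ₃}=r₄ω₄e^{iθ₄}.
Eliminating the other unknown: ω₄ = r₂ω₂ sin(θ₂−θ₃) / [r₄ sin(θ₄−θ₃)].
Numerator sine = +0.98849; denominator sine = -0.60182.
Result = 0.0456·3.11·(+0.98849) / (0.0877·(-0.60182)) = -2.6561 rad/s; magnitude 2.6561 rad/s.

2.66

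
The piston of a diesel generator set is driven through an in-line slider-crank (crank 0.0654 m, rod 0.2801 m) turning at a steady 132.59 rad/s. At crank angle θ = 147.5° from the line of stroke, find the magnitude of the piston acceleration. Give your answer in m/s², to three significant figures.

852

ω = 132.6 rad/s
x(θ) = r cosθ + √(L² − r² sin²θ); with ω constant, a = ω²·d²x/dθ².
d²x/dθ² = −r cosθ − r²(cos2θ)/√u − r⁴ sin²2θ/(4u^{3/2}),  u = L² − r² sin²θ = 0.0772212 m².
Substituting r = 0.0654 m, L = 0.2801 m, θ = 147.5°: d²x/dθ² = +0.048478 m.
a = ω²·d²x/dθ² = (132.6)²·(+0.048478) = +852.25 m/s²;  |a| = 852.25 m/s².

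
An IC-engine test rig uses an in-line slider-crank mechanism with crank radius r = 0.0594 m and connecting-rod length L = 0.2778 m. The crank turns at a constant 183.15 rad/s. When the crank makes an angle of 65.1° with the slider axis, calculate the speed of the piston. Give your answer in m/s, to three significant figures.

10.8

ω = 183.2 rad/s
For an in-line slider-crank, x = r cosθ + √(L² − r² sin²θ), so v = −rω sinθ·[1 + r cosθ/√(L² − r² sin²θ)].
With r = 0.0594 m, L = 0.2778 m, θ = 65.1°: √(L² − r² sin²θ) = 0.27253 m.
v = −0.0594·183.2·0.90704·[1 + 0.0594·0.42104/0.27253] = -10.773 m/s.
|v| = 10.773 m/s.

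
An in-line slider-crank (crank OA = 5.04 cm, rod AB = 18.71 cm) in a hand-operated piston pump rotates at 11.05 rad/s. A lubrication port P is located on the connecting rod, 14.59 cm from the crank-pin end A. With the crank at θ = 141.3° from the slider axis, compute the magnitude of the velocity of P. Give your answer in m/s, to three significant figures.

ω = 11.05 rad/s.  Crank-pin speed |V_A| = rω = 0.55692 m/s, perpendicular to OA.
Rod angle: sinφ = −(r/L) sinθ ⇒ φ = -9.696°; ω_rod = −rω cosθ/√(L²−r²sin²θ) = +2.3567 rad/s.
V_P = V_A + ω_rod × AP, with AP = 0.1459 m along the rod.
Components: V_Px = −rω sinθ − a·ω_rod·sinφ = -0.2903 m/s;  V_Py = rω cosθ + a·ω_rod·cosφ = -0.095708 m/s.
|V_P| = √(V_Px² + V_Py²) = 0.30567 m/s.

0.306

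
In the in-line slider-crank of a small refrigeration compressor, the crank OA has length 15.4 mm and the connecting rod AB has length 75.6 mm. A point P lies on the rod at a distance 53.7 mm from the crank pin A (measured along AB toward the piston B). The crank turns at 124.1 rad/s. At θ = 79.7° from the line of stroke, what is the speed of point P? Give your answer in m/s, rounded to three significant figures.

1.93

ω = 124.1 rad/s.  Crank-pin speed |V_A| = rω = 1.9111 m/s, perpendicular to OA.
Rod angle: sinφ = −(r/L) sinθ ⇒ φ = -11.562°; ω_rod = −rω cosθ/√(L²−r²sin²θ) = -4.6137 rad/s.
V_P = V_A + ω_rod × AP, with AP = 0.0537 m along the rod.
Components: V_Px = −rω sinθ − a·ω_rod·sinφ = -1.93 m/s;  V_Py = rω cosθ + a·ω_rod·cosφ = +0.098989 m/s.
|V_P| = √(V_Px² + V_Py²) = 1.9325 m/s.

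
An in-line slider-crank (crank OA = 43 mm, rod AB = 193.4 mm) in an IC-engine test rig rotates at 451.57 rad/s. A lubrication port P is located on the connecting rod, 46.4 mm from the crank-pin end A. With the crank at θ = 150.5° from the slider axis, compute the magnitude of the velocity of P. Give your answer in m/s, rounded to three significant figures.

15.8

ω = 451.6 rad/s.  Crank-pin speed |V_A| = rω = 19.418 m/s, perpendicular to OA.
Rod angle: sinφ = −(r/L) sinθ ⇒ φ = -6.286°; ω_rod = −rω cosθ/√(L²−r²sin²θ) = +87.913 rad/s.
V_P = V_A + ω_rod × AP, with AP = 0.0464 m along the rod.
Components: V_Px = −rω sinθ − a·ω_rod·sinφ = -9.115 m/s;  V_Py = rω cosθ + a·ω_rod·cosφ = -12.846 m/s.
|V_P| = √(V_Px² + V_Py²) = 15.751 m/s.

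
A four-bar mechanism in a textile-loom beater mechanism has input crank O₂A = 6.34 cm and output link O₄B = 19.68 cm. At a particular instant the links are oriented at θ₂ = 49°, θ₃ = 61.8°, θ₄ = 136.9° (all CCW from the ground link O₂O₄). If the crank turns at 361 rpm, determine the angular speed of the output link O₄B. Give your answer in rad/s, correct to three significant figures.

ω₂ = 37.8 rad/s (from 361 rpm).
Differentiating the loop-closure r₂e^{iθ₂}+r₃e^{iθ₃}=r₁+r₄e^{iθ₄} gives r₂ω₂e^{iθ₂}+r₃ω₃e^{iθ₃}=r₄ω₄e^{iθ₄}.
Eliminating the other unknown: ω₄ = r₂ω₂ sin(θ₂−θ₃) / [r₄ sin(θ₄−θ₃)].
Numerator sine = -0.22155; denominator sine = +0.96638.
Result = 0.0634·37.8·(-0.22155) / (0.1968·(+0.96638)) = -2.792 rad/s; magnitude 2.792 rad/s.

2.79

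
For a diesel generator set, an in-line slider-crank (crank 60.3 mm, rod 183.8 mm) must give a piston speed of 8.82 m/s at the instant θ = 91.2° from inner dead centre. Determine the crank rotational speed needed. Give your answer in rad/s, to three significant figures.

For an in-line slider-crank, |v_piston| = rω|sinθ|·[1 + r cosθ/√(L² − r² sin²θ)].
With r = 0.0603 m, L = 0.1838 m, θ = 91.2°: the bracketed kinematic factor |dx/dθ| = 0.059848 m.
ω = v/|dx/dθ| = 8.82/0.059848 = 147.37 rad/s.

147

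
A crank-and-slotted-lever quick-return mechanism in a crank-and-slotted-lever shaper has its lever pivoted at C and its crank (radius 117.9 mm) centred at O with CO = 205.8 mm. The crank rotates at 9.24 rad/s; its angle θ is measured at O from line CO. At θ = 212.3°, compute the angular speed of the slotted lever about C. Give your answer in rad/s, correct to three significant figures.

4.01

ω = 9.24 rad/s
Crank pin A relative to C: A = (d + r cosθ, r sinθ); lever angle φ = atan2(r sinθ, d + r cosθ).
Differentiating tanφ: φ̇ = rω(d cosθ + r)/(d² + r² + 2dr cosθ).
d² + r² + 2dr cosθ = |CA|² = 0.0152355 m²;  d cosθ + r = -0.056055 m.
|ω_lever| = |0.1179·9.24·-0.056055| / 0.0152355 = 4.0081 rad/s.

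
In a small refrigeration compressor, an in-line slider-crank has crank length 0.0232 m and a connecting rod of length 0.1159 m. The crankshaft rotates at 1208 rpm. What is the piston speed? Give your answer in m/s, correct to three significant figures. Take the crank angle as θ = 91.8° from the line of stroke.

ω = 2π·1208/60 = 126.5 rad/s
For an in-line slider-crank, x = r cosθ + √(L² − r² sin²θ), so v = −rω sinθ·[1 + r cosθ/√(L² − r² sin²θ)].
With r = 0.0232 m, L = 0.1159 m, θ = 91.8°: √(L² − r² sin²θ) = 0.11356 m.
v = −0.0232·126.5·0.99951·[1 + 0.0232·-0.03141/0.11356] = -2.9146 m/s.
|v| = 2.9146 m/s.

2.91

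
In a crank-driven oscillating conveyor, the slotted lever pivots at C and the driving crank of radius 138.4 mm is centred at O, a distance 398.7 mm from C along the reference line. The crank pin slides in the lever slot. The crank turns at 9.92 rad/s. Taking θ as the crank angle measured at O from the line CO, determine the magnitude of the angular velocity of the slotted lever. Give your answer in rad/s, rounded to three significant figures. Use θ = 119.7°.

0.658

ω = 9.92 rad/s
Crank pin A relative to C: A = (d + r cosθ, r sinθ); lever angle φ = atan2(r sinθ, d + r cosθ).
Differentiating tanφ: φ̇ = rω(d cosθ + r)/(d² + r² + 2dr cosθ).
d² + r² + 2dr cosθ = |CA|² = 0.123437 m²;  d cosθ + r = -0.059139 m.
|ω_lever| = |0.1384·9.92·-0.059139| / 0.123437 = 0.65778 rad/s.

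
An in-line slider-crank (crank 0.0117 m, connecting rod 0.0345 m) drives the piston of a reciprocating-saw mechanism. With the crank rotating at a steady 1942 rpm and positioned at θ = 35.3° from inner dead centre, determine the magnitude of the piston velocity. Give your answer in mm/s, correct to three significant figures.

ω = 2π·1942/60 = 203.4 rad/s
For an in-line slider-crank, x = r cosθ + √(L² − r² sin²θ), so v = −rω sinθ·[1 + r cosθ/√(L² − r² sin²θ)].
With r = 0.0117 m, L = 0.0345 m, θ = 35.3°: √(L² − r² sin²θ) = 0.033831 m.
v = −0.0117·203.4·0.57786·[1 + 0.0117·0.81614/0.033831] = -1.763 m/s.
|v| = 1.763 m/s = 1763 mm/s.

1760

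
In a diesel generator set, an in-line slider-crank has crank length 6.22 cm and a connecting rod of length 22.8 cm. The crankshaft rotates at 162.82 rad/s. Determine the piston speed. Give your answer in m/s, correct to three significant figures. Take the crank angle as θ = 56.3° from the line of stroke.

ω = 162.8 rad/s
For an in-line slider-crank, x = r cosθ + √(L² − r² sin²θ), so v = −rω sinθ·[1 + r cosθ/√(L² − r² sin²θ)].
With r = 0.0622 m, L = 0.228 m, θ = 56.3°: √(L² − r² sin²θ) = 0.22205 m.
v = −0.0622·162.8·0.83195·[1 + 0.0622·0.55484/0.22205] = -9.735 m/s.
|v| = 9.735 m/s.

9.74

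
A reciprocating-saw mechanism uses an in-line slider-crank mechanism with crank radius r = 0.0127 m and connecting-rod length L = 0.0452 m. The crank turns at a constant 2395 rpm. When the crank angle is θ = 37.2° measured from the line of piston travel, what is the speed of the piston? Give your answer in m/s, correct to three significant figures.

2.36

ω = 2π·2395/60 = 250.8 rad/s
For an in-line slider-crank, x = r cosθ + √(L² − r² sin²θ), so v = −rω sinθ·[1 + r cosθ/√(L² − r² sin²θ)].
With r = 0.0127 m, L = 0.0452 m, θ = 37.2°: √(L² − r² sin²θ) = 0.044543 m.
v = −0.0127·250.8·0.60460·[1 + 0.0127·0.79653/0.044543] = -2.3631 m/s.
|v| = 2.3631 m/s.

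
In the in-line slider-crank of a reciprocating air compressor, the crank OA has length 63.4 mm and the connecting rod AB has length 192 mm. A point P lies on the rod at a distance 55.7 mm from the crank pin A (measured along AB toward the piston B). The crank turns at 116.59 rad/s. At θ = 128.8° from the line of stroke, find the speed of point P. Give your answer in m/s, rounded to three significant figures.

6.32

ω = 116.6 rad/s.  Crank-pin speed |V_A| = rω = 7.3918 m/s, perpendicular to OA.
Rod angle: sinφ = −(r/L) sinθ ⇒ φ = -14.913°; ω_rod = −rω cosθ/√(L²−r²sin²θ) = +24.964 rad/s.
V_P = V_A + ω_rod × AP, with AP = 0.0557 m along the rod.
Components: V_Px = −rω sinθ − a·ω_rod·sinφ = -5.4029 m/s;  V_Py = rω cosθ + a·ω_rod·cosφ = -3.288 m/s.
|V_P| = √(V_Px² + V_Py²) = 6.3247 m/s.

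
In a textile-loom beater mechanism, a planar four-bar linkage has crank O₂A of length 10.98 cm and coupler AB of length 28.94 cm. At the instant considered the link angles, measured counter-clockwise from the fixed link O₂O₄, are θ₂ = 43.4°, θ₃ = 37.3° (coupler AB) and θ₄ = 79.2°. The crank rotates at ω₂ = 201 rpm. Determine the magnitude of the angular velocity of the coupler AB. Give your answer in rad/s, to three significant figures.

ω₂ = 21.05 rad/s (from 201 rpm).
Differentiating the loop-closure r₂e^{iθ₂}+r₃e^{iθ₃}=r₁+r₄e^{iθ₄} gives r₂ω₂e^{iθ₂}+r₃ω₃e^{iθ₃}=r₄ω₄e^{iθ₄}.
Eliminating the other unknown: ω₃ = r₂ω₂ sin(θ₄−θ₂) / [r₃ sin(θ₃−θ₄)].
Numerator sine = +0.58496; denominator sine = -0.66783.
Result = 0.1098·21.05·(+0.58496) / (0.2894·(-0.66783)) = -6.995 rad/s; magnitude 6.995 rad/s.

6.99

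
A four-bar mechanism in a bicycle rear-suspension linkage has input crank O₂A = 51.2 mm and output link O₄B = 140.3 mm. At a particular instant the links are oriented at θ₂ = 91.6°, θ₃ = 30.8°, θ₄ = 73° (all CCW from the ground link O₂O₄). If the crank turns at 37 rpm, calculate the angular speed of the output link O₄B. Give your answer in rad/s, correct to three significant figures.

ω₂ = 3.875 rad/s (from 37 rpm).
Differentiating the loop-closure r₂e^{iθ₂}+r₃e^{iθ₃}=r₁+r₄e^{iθ₄} gives r₂ω₂e^{iθ₂}+r₃ω₃e^{iθ₃}=r₄ω₄e^{iθ₄}.
Eliminating the other unknown: ω₄ = r₂ω₂ sin(θ₂−θ₃) / [r₄ sin(θ₄−θ₃)].
Numerator sine = +0.87292; denominator sine = +0.67172.
Result = 0.0512·3.875·(+0.87292) / (0.1403·(+0.67172)) = +1.8375 rad/s; magnitude 1.8375 rad/s.

1.84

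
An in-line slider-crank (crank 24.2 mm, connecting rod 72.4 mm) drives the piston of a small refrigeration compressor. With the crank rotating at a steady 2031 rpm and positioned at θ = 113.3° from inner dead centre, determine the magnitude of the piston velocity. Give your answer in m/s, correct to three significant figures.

4.07

ω = 2π·2031/60 = 212.7 rad/s
For an in-line slider-crank, x = r cosθ + √(L² − r² sin²θ), so v = −rω sinθ·[1 + r cosθ/√(L² − r² sin²θ)].
With r = 0.0242 m, L = 0.0724 m, θ = 113.3°: √(L² − r² sin²θ) = 0.068904 m.
v = −0.0242·212.7·0.91845·[1 + 0.0242·-0.39555/0.068904] = -4.0705 m/s.
|v| = 4.0705 m/s.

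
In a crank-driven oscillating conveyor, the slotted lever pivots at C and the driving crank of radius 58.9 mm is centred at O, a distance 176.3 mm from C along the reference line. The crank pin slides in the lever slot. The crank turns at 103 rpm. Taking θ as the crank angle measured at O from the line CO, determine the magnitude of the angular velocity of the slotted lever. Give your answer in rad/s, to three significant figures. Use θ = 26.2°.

2.59

ω = 10.79 rad/s (from 103 rpm).
Crank pin A relative to C: A = (d + r cosθ, r sinθ); lever angle φ = atan2(r sinθ, d + r cosθ).
Differentiating tanφ: φ̇ = rω(d cosθ + r)/(d² + r² + 2dr cosθ).
d² + r² + 2dr cosθ = |CA|² = 0.0531853 m²;  d cosθ + r = +0.21709 m.
|ω_lever| = |0.0589·10.79·+0.21709| / 0.0531853 = 2.5931 rad/s.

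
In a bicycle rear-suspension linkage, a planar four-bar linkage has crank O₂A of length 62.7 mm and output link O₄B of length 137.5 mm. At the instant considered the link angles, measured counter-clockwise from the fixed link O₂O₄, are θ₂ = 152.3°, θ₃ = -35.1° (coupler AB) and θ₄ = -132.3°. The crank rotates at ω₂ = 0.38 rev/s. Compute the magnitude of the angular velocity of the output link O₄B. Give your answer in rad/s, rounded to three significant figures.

0.141

ω₂ = 2.388 rad/s (from 0.38 rev/s).
Differentiating the loop-closure r₂e^{iθ₂}+r₃e^{iθ₃}=r₁+r₄e^{iθ₄} gives r₂ω₂e^{iθ₂}+r₃ω₃e^{iθ₃}=r₄ω₄e^{iθ₄}.
Eliminating the other unknown: ω₄ = r₂ω₂ sin(θ₂−θ₃) / [r₄ sin(θ₄−θ₃)].
Numerator sine = -0.12880; denominator sine = -0.99211.
Result = 0.0627·2.388·(-0.12880) / (0.1375·(-0.99211)) = +0.14134 rad/s; magnitude 0.14134 rad/s.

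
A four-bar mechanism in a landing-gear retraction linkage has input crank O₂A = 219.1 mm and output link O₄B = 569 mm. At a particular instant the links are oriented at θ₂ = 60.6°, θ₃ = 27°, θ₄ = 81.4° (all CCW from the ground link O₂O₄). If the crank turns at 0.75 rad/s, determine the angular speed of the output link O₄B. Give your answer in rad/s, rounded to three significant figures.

0.197

ω₂ = 0.75 rad/s
Differentiating the loop-closure r₂e^{iθ₂}+r₃e^{iθ₃}=r₁+r₄e^{iθ₄} gives r₂ω₂e^{iθ₂}+r₃ω₃e^{iθ₃}=r₄ω₄e^{iθ₄}.
Eliminating the other unknown: ω₄ = r₂ω₂ sin(θ₂−θ₃) / [r₄ sin(θ₄−θ₃)].
Numerator sine = +0.55339; denominator sine = +0.81310.
Result = 0.2191·0.75·(+0.55339) / (0.569·(+0.81310)) = +0.19655 rad/s; magnitude 0.19655 rad/s.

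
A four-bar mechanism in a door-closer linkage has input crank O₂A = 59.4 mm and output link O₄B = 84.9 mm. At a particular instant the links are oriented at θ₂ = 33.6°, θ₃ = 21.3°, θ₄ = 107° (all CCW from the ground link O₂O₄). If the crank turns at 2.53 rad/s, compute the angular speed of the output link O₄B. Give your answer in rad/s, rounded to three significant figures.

ω₂ = 2.53 rad/s
Differentiating the loop-closure r₂e^{iθ₂}+r₃e^{iθ₃}=r₁+r₄e^{iθ₄} gives r₂ω₂e^{iθ₂}+r₃ω₃e^{iθ₃}=r₄ω₄e^{iθ₄}.
Eliminating the other unknown: ω₄ = r₂ω₂ sin(θ₂−θ₃) / [r₄ sin(θ₄−θ₃)].
Numerator sine = +0.21303; denominator sine = +0.99719.
Result = 0.0594·2.53·(+0.21303) / (0.0849·(+0.99719)) = +0.37815 rad/s; magnitude 0.37815 rad/s.

0.378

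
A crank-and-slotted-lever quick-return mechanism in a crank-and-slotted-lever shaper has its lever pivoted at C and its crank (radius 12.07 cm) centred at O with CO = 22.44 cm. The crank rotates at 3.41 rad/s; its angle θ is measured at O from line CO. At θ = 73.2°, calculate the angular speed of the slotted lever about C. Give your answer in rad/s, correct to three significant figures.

ω = 3.41 rad/s
Crank pin A relative to C: A = (d + r cosθ, r sinθ); lever angle φ = atan2(r sinθ, d + r cosθ).
Differentiating tanφ: φ̇ = rω(d cosθ + r)/(d² + r² + 2dr cosθ).
d² + r² + 2dr cosθ = |CA|² = 0.0805807 m²;  d cosθ + r = +0.18556 m.
|ω_lever| = |0.1207·3.41·+0.18556| / 0.0805807 = 0.94779 rad/s.

0.948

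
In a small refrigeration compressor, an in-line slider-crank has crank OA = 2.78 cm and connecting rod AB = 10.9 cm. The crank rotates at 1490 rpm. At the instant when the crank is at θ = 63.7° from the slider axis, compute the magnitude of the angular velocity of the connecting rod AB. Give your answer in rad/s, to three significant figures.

18.1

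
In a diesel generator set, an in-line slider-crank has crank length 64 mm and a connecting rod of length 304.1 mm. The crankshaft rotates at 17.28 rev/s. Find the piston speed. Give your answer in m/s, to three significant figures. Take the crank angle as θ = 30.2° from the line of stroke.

4.13

ω = 2π·17.3 = 108.6 rad/s
For an in-line slider-crank, x = r cosθ + √(L² − r² sin²θ), so v = −rω sinθ·[1 + r cosθ/√(L² − r² sin²θ)].
With r = 0.064 m, L = 0.3041 m, θ = 30.2°: √(L² − r² sin²θ) = 0.30239 m.
v = −0.064·108.6·0.50302·[1 + 0.064·0.86427/0.30239] = -4.1347 m/s.
|v| = 4.1347 m/s.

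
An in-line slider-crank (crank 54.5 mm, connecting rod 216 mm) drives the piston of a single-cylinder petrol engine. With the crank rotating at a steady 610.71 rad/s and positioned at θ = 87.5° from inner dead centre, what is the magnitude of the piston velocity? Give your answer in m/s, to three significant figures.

ω = 610.7 rad/s
For an in-line slider-crank, x = r cosθ + √(L² − r² sin²θ), so v = −rω sinθ·[1 + r cosθ/√(L² − r² sin²θ)].
With r = 0.0545 m, L = 0.216 m, θ = 87.5°: √(L² − r² sin²θ) = 0.20902 m.
v = −0.0545·610.7·0.99905·[1 + 0.0545·0.04362/0.20902] = -33.63 m/s.
|v| = 33.63 m/s.

33.6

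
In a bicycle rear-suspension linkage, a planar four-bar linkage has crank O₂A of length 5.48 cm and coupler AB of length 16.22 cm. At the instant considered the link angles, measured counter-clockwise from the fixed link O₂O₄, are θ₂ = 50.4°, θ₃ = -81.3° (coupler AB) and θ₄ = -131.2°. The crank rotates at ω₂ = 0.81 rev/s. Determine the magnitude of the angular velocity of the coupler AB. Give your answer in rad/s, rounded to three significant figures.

ω₂ = 5.089 rad/s (from 0.81 rev/s).
Differentiating the loop-closure r₂e^{iθ₂}+r₃e^{iθ₃}=r₁+r₄e^{iθ₄} gives r₂ω₂e^{iθ₂}+r₃ω₃e^{iθ₃}=r₄ω₄e^{iθ₄}.
Eliminating the other unknown: ω₃ = r₂ω₂ sin(θ₄−θ₂) / [r₃ sin(θ₃−θ₄)].
Numerator sine = +0.02792; denominator sine = +0.76492.
Result = 0.0548·5.089·(+0.02792) / (0.1622·(+0.76492)) = +0.062765 rad/s; magnitude 0.062765 rad/s.

0.0628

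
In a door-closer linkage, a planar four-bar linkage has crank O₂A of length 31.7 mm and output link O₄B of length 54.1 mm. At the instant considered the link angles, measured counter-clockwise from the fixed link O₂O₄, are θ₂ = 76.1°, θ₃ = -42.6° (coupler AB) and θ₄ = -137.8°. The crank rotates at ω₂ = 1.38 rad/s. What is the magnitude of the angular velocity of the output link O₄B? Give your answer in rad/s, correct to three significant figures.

ω₂ = 1.38 rad/s
Differentiating the loop-closure r₂e^{iθ₂}+r₃e^{iθ₃}=r₁+r₄e^{iθ₄} gives r₂ω₂e^{iθ₂}+r₃ω₃e^{iθ₃}=r₄ω₄e^{iθ₄}.
Eliminating the other unknown: ω₄ = r₂ω₂ sin(θ₂−θ₃) / [r₄ sin(θ₄−θ₃)].
Numerator sine = +0.87715; denominator sine = -0.99588.
Result = 0.0317·1.38·(+0.87715) / (0.0541·(-0.99588)) = -0.7122 rad/s; magnitude 0.7122 rad/s.

0.712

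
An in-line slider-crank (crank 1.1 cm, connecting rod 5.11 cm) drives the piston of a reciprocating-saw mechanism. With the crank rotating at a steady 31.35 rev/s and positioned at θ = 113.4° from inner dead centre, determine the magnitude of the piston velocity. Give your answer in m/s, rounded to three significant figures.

1.82

ω = 2π·31.4 = 197 rad/s
For an in-line slider-crank, x = r cosθ + √(L² − r² sin²θ), so v = −rω sinθ·[1 + r cosθ/√(L² − r² sin²θ)].
With r = 0.011 m, L = 0.0511 m, θ = 113.4°: √(L² − r² sin²θ) = 0.050093 m.
v = −0.011·197·0.91775·[1 + 0.011·-0.39715/0.050093] = -1.8151 m/s.
|v| = 1.8151 m/s.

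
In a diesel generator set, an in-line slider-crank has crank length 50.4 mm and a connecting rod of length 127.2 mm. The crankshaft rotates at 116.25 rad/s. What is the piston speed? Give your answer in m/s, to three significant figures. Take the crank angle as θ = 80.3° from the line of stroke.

6.19

ω = 116.2 rad/s
For an in-line slider-crank, x = r cosθ + √(L² − r² sin²θ), so v = −rω sinθ·[1 + r cosθ/√(L² − r² sin²θ)].
With r = 0.0504 m, L = 0.1272 m, θ = 80.3°: √(L² − r² sin²θ) = 0.1171 m.
v = −0.0504·116.2·0.98570·[1 + 0.0504·0.16849/0.1171] = -6.1941 m/s.
|v| = 6.1941 m/s.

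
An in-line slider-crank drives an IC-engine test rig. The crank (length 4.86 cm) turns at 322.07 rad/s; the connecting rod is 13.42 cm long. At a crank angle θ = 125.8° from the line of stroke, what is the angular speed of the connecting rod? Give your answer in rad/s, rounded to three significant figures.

ω = 322.1 rad/s
The rod makes angle φ with the slider axis where L sinφ = r sinθ; differentiating, L cosφ·φ̇ = r ω cosθ.
L cosφ = √(L² − r² sin²θ) = 0.12828 m.
|ω_rod| = r ω |cosθ| / √(L² − r² sin²θ) = 0.0486·322.1·0.58496/0.12828 = 71.376 rad/s.

71.4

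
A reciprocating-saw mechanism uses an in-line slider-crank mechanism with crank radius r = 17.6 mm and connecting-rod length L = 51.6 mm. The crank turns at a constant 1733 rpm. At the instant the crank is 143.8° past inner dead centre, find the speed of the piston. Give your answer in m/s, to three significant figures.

ω = 2π·1733/60 = 181.5 rad/s
For an in-line slider-crank, x = r cosθ + √(L² − r² sin²θ), so v = −rω sinθ·[1 + r cosθ/√(L² − r² sin²θ)].
With r = 0.0176 m, L = 0.0516 m, θ = 143.8°: √(L² − r² sin²θ) = 0.050542 m.
v = −0.0176·181.5·0.59061·[1 + 0.0176·-0.80696/0.050542] = -1.3563 m/s.
|v| = 1.3563 m/s.

1.36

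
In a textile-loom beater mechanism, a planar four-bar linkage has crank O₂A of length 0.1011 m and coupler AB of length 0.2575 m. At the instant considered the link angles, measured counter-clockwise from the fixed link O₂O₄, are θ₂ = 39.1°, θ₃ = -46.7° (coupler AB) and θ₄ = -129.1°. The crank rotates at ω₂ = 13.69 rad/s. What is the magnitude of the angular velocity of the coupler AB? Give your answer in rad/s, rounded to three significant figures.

1.11

ω₂ = 13.69 rad/s
Differentiating the loop-closure r₂e^{iθ₂}+r₃e^{iθ₃}=r₁+r₄e^{iθ₄} gives r₂ω₂e^{iθ₂}+r₃ω₃e^{iθ₃}=r₄ω₄e^{iθ₄}.
Eliminating the other unknown: ω₃ = r₂ω₂ sin(θ₄−θ₂) / [r₃ sin(θ₃−θ₄)].
Numerator sine = -0.20450; denominator sine = +0.99122.
Result = 0.1011·13.69·(-0.20450) / (0.2575·(+0.99122)) = -1.1089 rad/s; magnitude 1.1089 rad/s.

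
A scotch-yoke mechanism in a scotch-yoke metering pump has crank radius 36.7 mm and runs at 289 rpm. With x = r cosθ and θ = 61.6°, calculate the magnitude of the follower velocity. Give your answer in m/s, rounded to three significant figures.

0.977

ω = 30.26 rad/s (from 289 rpm).
x = r cosθ ⇒ ẋ = −rω sinθ.
|v| = rω|sinθ| = 0.0367·30.26·|sin 61.6°| = 0.97702 m/s.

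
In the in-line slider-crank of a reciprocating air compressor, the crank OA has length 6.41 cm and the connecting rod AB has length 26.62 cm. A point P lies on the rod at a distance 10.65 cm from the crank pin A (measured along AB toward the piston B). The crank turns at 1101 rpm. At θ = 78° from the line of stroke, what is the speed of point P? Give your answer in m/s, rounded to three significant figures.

7.44

ω = 115.3 rad/s.  Crank-pin speed |V_A| = rω = 7.3905 m/s, perpendicular to OA.
Rod angle: sinφ = −(r/L) sinθ ⇒ φ = -13.623°; ω_rod = −rω cosθ/√(L²−r²sin²θ) = -5.9393 rad/s.
V_P = V_A + ω_rod × AP, with AP = 0.1065 m along the rod.
Components: V_Px = −rω sinθ − a·ω_rod·sinφ = -7.378 m/s;  V_Py = rω cosθ + a·ω_rod·cosφ = +0.92183 m/s.
|V_P| = √(V_Px² + V_Py²) = 7.4354 m/s.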